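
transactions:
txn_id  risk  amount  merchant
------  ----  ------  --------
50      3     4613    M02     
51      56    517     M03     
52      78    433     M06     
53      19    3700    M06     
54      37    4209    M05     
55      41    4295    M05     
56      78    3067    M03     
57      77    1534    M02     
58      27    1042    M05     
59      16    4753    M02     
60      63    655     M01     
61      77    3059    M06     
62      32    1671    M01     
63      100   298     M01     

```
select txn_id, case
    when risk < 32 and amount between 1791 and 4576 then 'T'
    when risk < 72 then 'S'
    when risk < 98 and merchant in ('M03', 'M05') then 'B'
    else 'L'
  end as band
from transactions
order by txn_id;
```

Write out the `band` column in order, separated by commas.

S, S, L, T, S, S, B, L, S, S, S, L, S, L

txn_id=50: risk < 72 → S
txn_id=51: risk < 72 → S
txn_id=52: ELSE → L
txn_id=53: risk < 32 and amount between 1791 and 4576 → T
txn_id=54: risk < 72 → S
txn_id=55: risk < 72 → S
txn_id=56: risk < 98 and merchant in ('M03', 'M05') → B
txn_id=57: ELSE → L
txn_id=58: risk < 72 → S
txn_id=59: risk < 72 → S
txn_id=60: risk < 72 → S
txn_id=61: ELSE → L
txn_id=62: risk < 72 → S
txn_id=63: ELSE → L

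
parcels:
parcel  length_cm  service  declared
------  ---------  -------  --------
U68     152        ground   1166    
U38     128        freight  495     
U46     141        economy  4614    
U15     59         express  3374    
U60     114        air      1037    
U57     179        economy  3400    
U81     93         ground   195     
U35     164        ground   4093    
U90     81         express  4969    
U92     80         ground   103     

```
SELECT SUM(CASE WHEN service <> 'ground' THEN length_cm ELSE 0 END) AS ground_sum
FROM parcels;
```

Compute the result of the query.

parcel=U68: ✗
parcel=U38: ✓ → 128
parcel=U46: ✓ → 141
parcel=U15: ✓ → 59
parcel=U60: ✓ → 114
parcel=U57: ✓ → 179
parcel=U81: ✗
parcel=U35: ✗
parcel=U90: ✓ → 81
parcel=U92: ✗
ground_sum = 128 + 141 + 59 + 114 + 179 + 81 = 702

702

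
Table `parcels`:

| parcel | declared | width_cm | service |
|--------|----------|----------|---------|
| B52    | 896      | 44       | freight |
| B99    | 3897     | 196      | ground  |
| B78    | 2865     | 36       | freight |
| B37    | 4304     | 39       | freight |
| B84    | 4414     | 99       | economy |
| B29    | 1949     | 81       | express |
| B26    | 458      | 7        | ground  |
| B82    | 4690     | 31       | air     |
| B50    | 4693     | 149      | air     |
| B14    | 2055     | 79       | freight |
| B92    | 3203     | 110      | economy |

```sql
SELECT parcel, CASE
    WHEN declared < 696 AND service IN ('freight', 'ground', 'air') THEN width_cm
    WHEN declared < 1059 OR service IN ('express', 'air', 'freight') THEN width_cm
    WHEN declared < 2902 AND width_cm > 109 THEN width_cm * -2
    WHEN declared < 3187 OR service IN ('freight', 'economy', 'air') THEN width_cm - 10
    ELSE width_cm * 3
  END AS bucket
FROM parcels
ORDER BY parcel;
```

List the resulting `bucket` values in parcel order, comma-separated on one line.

79, 7, 81, 39, 149, 44, 36, 31, 89, 100, 588

parcel=B14: declared < 1059 OR service IN ('express', 'air', 'freight') → 79
parcel=B26: declared < 696 AND service IN ('freight', 'ground', 'air') → 7
parcel=B29: declared < 1059 OR service IN ('express', 'air', 'freight') → 81
parcel=B37: declared < 1059 OR service IN ('express', 'air', 'freight') → 39
parcel=B50: declared < 1059 OR service IN ('express', 'air', 'freight') → 149
parcel=B52: declared < 1059 OR service IN ('express', 'air', 'freight') → 44
parcel=B78: declared < 1059 OR service IN ('express', 'air', 'freight') → 36
parcel=B82: declared < 1059 OR service IN ('express', 'air', 'freight') → 31
parcel=B84: declared < 3187 OR service IN ('freight', 'economy', 'air') → 89
parcel=B92: declared < 3187 OR service IN ('freight', 'economy', 'air') → 100
parcel=B99: ELSE → 588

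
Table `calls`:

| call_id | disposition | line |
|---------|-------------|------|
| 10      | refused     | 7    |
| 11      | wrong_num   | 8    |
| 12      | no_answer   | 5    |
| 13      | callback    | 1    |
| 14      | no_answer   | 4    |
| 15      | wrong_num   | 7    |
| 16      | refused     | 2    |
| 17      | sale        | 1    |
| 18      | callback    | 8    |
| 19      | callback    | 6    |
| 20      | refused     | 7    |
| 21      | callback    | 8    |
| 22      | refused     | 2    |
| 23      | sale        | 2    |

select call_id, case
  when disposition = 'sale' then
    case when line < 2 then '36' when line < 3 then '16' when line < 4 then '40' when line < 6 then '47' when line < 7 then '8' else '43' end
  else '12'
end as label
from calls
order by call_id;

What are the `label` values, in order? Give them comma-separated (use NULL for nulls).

call_id=10: disposition='refused' → outer ELSE → 12
call_id=11: disposition='wrong_num' → outer ELSE → 12
call_id=12: disposition='no_answer' → outer ELSE → 12
call_id=13: disposition='callback' → outer ELSE → 12
call_id=14: disposition='no_answer' → outer ELSE → 12
call_id=15: disposition='wrong_num' → outer ELSE → 12
call_id=16: disposition='refused' → outer ELSE → 12
call_id=17: disposition='sale' → inner[line < 2] → 36
call_id=18: disposition='callback' → outer ELSE → 12
call_id=19: disposition='callback' → outer ELSE → 12
call_id=20: disposition='refused' → outer ELSE → 12
call_id=21: disposition='callback' → outer ELSE → 12
call_id=22: disposition='refused' → outer ELSE → 12
call_id=23: disposition='sale' → inner[line < 3] → 16

12, 12, 12, 12, 12, 12, 12, 36, 12, 12, 12, 12, 12, 16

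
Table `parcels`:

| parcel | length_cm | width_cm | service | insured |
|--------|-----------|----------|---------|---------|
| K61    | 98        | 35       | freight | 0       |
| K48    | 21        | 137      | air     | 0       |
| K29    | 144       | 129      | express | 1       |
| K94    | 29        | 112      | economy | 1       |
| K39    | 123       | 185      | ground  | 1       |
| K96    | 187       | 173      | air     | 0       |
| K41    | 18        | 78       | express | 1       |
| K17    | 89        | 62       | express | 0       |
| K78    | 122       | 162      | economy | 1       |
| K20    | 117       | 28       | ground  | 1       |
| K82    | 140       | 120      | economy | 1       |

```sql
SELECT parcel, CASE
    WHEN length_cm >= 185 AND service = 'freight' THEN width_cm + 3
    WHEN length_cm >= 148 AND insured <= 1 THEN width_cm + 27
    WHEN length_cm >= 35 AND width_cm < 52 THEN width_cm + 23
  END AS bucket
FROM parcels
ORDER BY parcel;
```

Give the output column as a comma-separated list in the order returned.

NULL, 51, NULL, NULL, NULL, NULL, 58, NULL, NULL, NULL, 200

parcel=K17: (no match → NULL) → NULL
parcel=K20: length_cm >= 35 AND width_cm < 52 → 51
parcel=K29: (no match → NULL) → NULL
parcel=K39: (no match → NULL) → NULL
parcel=K41: (no match → NULL) → NULL
parcel=K48: (no match → NULL) → NULL
parcel=K61: length_cm >= 35 AND width_cm < 52 → 58
parcel=K78: (no match → NULL) → NULL
parcel=K82: (no match → NULL) → NULL
parcel=K94: (no match → NULL) → NULL
parcel=K96: length_cm >= 148 AND insured <= 1 → 200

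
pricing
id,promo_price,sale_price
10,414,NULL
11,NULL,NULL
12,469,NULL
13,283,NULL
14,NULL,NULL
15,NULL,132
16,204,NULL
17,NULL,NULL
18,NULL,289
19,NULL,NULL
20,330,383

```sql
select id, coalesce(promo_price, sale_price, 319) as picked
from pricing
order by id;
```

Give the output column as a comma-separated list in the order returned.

id=10: promo_price=414 → 414
id=11: promo_price=NULL, sale_price=NULL, → literal 319 → 319
id=12: promo_price=469 → 469
id=13: promo_price=283 → 283
id=14: promo_price=NULL, sale_price=NULL, → literal 319 → 319
id=15: promo_price=NULL, sale_price=132 → 132
id=16: promo_price=204 → 204
id=17: promo_price=NULL, sale_price=NULL, → literal 319 → 319
id=18: promo_price=NULL, sale_price=289 → 289
id=19: promo_price=NULL, sale_price=NULL, → literal 319 → 319
id=20: promo_price=330 → 330

414, 319, 469, 283, 319, 132, 204, 319, 289, 319, 330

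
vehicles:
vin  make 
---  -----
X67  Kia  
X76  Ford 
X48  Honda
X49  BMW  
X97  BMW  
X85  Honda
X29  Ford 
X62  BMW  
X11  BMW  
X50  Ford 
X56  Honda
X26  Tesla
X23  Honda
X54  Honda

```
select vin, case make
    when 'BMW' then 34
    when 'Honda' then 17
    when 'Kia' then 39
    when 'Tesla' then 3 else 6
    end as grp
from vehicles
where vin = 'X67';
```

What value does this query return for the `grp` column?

39

vin = X67: make=Kia.
make='BMW' → false
make='Honda' → false
make='Kia' → true → 39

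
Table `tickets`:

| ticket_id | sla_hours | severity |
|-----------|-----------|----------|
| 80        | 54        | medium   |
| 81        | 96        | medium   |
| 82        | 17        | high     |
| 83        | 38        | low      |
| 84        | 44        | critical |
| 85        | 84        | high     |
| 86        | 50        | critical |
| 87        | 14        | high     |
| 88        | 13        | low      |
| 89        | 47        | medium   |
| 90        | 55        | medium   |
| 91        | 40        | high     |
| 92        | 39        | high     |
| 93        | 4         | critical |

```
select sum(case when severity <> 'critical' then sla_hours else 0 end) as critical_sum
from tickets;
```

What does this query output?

497

ticket_id=80: ✓ → 54
ticket_id=81: ✓ → 96
ticket_id=82: ✓ → 17
ticket_id=83: ✓ → 38
ticket_id=84: ✗
ticket_id=85: ✓ → 84
ticket_id=86: ✗
ticket_id=87: ✓ → 14
ticket_id=88: ✓ → 13
ticket_id=89: ✓ → 47
ticket_id=90: ✓ → 55
ticket_id=91: ✓ → 40
ticket_id=92: ✓ → 39
ticket_id=93: ✗
critical_sum = 54 + 96 + 17 + 38 + 84 + 14 + 13 + 47 + 55 + 40 + 39 = 497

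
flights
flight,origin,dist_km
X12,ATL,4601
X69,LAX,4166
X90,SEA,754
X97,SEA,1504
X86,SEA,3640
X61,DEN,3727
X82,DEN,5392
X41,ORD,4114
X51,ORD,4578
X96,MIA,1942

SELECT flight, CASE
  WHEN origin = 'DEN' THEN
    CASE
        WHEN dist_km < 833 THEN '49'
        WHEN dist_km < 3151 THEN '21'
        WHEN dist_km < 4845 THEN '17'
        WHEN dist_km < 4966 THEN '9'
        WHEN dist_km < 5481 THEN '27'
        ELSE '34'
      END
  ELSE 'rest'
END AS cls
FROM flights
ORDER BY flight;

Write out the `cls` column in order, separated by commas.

rest, rest, rest, 17, rest, 27, rest, rest, rest, rest

flight=X12: origin='ATL' → outer ELSE → rest
flight=X41: origin='ORD' → outer ELSE → rest
flight=X51: origin='ORD' → outer ELSE → rest
flight=X61: origin='DEN' → inner[dist_km < 4845] → 17
flight=X69: origin='LAX' → outer ELSE → rest
flight=X82: origin='DEN' → inner[dist_km < 5481] → 27
flight=X86: origin='SEA' → outer ELSE → rest
flight=X90: origin='SEA' → outer ELSE → rest
flight=X96: origin='MIA' → outer ELSE → rest
flight=X97: origin='SEA' → outer ELSE → rest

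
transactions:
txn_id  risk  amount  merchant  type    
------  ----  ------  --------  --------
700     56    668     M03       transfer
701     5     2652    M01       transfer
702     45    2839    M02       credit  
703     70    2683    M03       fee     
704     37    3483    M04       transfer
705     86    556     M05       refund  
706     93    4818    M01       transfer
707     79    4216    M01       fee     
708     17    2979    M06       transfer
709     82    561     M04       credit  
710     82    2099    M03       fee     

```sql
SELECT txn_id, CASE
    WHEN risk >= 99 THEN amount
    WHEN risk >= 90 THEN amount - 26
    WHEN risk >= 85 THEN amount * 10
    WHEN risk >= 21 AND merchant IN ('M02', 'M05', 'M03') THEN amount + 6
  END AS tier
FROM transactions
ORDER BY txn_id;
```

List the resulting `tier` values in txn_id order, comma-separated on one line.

txn_id=700: risk >= 21 AND merchant IN ('M02', 'M05', 'M03') → 674
txn_id=701: (no match → NULL) → NULL
txn_id=702: risk >= 21 AND merchant IN ('M02', 'M05', 'M03') → 2845
txn_id=703: risk >= 21 AND merchant IN ('M02', 'M05', 'M03') → 2689
txn_id=704: (no match → NULL) → NULL
txn_id=705: risk >= 85 → 5560
txn_id=706: risk >= 90 → 4792
txn_id=707: (no match → NULL) → NULL
txn_id=708: (no match → NULL) → NULL
txn_id=709: (no match → NULL) → NULL
txn_id=710: risk >= 21 AND merchant IN ('M02', 'M05', 'M03') → 2105

674, NULL, 2845, 2689, NULL, 5560, 4792, NULL, NULL, NULL, 2105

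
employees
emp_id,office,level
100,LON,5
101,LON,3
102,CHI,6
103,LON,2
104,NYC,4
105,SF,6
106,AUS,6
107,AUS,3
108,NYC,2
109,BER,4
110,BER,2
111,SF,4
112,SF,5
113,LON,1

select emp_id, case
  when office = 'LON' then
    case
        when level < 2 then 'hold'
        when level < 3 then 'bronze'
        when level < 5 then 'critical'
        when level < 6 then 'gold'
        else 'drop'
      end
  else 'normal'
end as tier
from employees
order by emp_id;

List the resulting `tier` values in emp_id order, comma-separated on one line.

gold, critical, normal, bronze, normal, normal, normal, normal, normal, normal, normal, normal, normal, hold

emp_id=100: office='LON' → inner[level < 6] → gold
emp_id=101: office='LON' → inner[level < 5] → critical
emp_id=102: office='CHI' → outer ELSE → normal
emp_id=103: office='LON' → inner[level < 3] → bronze
emp_id=104: office='NYC' → outer ELSE → normal
emp_id=105: office='SF' → outer ELSE → normal
emp_id=106: office='AUS' → outer ELSE → normal
emp_id=107: office='AUS' → outer ELSE → normal
emp_id=108: office='NYC' → outer ELSE → normal
emp_id=109: office='BER' → outer ELSE → normal
emp_id=110: office='BER' → outer ELSE → normal
emp_id=111: office='SF' → outer ELSE → normal
emp_id=112: office='SF' → outer ELSE → normal
emp_id=113: office='LON' → inner[level < 2] → hold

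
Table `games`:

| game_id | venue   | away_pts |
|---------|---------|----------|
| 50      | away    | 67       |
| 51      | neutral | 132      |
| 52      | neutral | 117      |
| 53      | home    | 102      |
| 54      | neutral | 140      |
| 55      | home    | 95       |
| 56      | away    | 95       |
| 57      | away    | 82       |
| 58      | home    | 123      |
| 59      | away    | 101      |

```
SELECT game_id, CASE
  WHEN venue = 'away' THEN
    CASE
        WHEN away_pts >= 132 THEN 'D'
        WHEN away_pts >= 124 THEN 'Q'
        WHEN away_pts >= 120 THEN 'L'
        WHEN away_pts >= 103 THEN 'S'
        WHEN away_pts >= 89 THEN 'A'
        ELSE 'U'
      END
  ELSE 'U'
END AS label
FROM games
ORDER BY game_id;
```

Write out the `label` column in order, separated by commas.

U, U, U, U, U, U, A, U, U, A

game_id=50: venue='away' → inner[ELSE] → U
game_id=51: venue='neutral' → outer ELSE → U
game_id=52: venue='neutral' → outer ELSE → U
game_id=53: venue='home' → outer ELSE → U
game_id=54: venue='neutral' → outer ELSE → U
game_id=55: venue='home' → outer ELSE → U
game_id=56: venue='away' → inner[away_pts >= 89] → A
game_id=57: venue='away' → inner[ELSE] → U
game_id=58: venue='home' → outer ELSE → U
game_id=59: venue='away' → inner[away_pts >= 89] → A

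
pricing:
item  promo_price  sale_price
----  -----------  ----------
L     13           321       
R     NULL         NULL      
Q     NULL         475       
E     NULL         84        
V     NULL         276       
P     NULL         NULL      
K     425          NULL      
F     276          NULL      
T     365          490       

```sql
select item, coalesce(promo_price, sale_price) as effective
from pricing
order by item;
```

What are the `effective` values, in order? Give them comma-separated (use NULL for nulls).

84, 276, 425, 13, NULL, 475, NULL, 365, 276

item=E: promo_price=NULL, sale_price=84 → 84
item=F: promo_price=276 → 276
item=K: promo_price=425 → 425
item=L: promo_price=13 → 13
item=P: promo_price=NULL, sale_price=NULL (all NULL) → NULL
item=Q: promo_price=NULL, sale_price=475 → 475
item=R: promo_price=NULL, sale_price=NULL (all NULL) → NULL
item=T: promo_price=365 → 365
item=V: promo_price=NULL, sale_price=276 → 276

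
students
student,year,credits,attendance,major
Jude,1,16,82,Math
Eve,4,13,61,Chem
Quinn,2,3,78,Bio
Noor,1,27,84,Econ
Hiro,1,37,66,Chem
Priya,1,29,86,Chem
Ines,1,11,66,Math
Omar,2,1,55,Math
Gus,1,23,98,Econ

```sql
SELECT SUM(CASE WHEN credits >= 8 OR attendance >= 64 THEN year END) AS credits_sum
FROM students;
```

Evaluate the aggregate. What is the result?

student=Jude: ✓ → 1
student=Eve: ✓ → 4
student=Quinn: ✓ → 2
student=Noor: ✓ → 1
student=Hiro: ✓ → 1
student=Priya: ✓ → 1
student=Ines: ✓ → 1
student=Omar: ✗
student=Gus: ✓ → 1
credits_sum = 1 + 4 + 2 + 1 + 1 + 1 + 1 + 1 = 12

12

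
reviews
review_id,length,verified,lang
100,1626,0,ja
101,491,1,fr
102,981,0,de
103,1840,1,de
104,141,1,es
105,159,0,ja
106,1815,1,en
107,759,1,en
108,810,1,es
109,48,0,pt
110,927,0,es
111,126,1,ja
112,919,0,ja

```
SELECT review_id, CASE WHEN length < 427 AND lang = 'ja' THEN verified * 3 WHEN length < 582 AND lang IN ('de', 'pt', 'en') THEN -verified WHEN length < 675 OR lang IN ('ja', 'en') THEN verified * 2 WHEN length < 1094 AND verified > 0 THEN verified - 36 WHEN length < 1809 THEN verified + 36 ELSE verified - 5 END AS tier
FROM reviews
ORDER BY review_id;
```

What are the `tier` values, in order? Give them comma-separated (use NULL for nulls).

review_id=100: length < 675 OR lang IN ('ja', 'en') → 0
review_id=101: length < 675 OR lang IN ('ja', 'en') → 2
review_id=102: length < 1809 → 36
review_id=103: ELSE → -4
review_id=104: length < 675 OR lang IN ('ja', 'en') → 2
review_id=105: length < 427 AND lang = 'ja' → 0
review_id=106: length < 675 OR lang IN ('ja', 'en') → 2
review_id=107: length < 675 OR lang IN ('ja', 'en') → 2
review_id=108: length < 1094 AND verified > 0 → -35
review_id=109: length < 582 AND lang IN ('de', 'pt', 'en') → 0
review_id=110: length < 1809 → 36
review_id=111: length < 427 AND lang = 'ja' → 3
review_id=112: length < 675 OR lang IN ('ja', 'en') → 0

0, 2, 36, -4, 2, 0, 2, 2, -35, 0, 36, 3, 0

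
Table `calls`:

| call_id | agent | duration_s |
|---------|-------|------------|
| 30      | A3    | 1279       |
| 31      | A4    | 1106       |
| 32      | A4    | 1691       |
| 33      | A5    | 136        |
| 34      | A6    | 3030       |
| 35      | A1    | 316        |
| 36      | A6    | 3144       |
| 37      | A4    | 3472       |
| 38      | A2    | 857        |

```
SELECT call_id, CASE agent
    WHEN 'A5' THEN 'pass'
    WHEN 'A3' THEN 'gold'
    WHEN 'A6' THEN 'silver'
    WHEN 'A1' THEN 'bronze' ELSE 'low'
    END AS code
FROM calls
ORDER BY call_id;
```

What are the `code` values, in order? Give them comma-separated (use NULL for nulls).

gold, low, low, pass, silver, bronze, silver, low, low

call_id=30: agent='A3' → gold
call_id=31: ELSE → low
call_id=32: ELSE → low
call_id=33: agent='A5' → pass
call_id=34: agent='A6' → silver
call_id=35: agent='A1' → bronze
call_id=36: agent='A6' → silver
call_id=37: ELSE → low
call_id=38: ELSE → low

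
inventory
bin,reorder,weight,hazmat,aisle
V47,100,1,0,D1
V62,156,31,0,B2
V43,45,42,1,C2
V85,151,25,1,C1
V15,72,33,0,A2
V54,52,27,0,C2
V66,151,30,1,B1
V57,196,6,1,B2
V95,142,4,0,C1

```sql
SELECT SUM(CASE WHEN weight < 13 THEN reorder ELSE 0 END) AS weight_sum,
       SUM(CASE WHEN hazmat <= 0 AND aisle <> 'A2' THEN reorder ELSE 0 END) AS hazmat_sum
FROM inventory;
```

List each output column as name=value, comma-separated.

[weight_sum: weight < 13]
bin=V47: ✓ → 100
bin=V62: ✗
bin=V43: ✗
bin=V85: ✗
bin=V15: ✗
bin=V54: ✗
bin=V66: ✗
bin=V57: ✓ → 196
bin=V95: ✓ → 142
weight_sum = 100 + 196 + 142 = 438
—
[hazmat_sum: hazmat <= 0 AND aisle <> 'A2']
bin=V47: ✓ → 100
bin=V62: ✓ → 156
bin=V43: ✗
bin=V85: ✗
bin=V15: ✗
bin=V54: ✓ → 52
bin=V66: ✗
bin=V57: ✗
bin=V95: ✓ → 142
hazmat_sum = 100 + 156 + 52 + 142 = 450

weight_sum=438, hazmat_sum=450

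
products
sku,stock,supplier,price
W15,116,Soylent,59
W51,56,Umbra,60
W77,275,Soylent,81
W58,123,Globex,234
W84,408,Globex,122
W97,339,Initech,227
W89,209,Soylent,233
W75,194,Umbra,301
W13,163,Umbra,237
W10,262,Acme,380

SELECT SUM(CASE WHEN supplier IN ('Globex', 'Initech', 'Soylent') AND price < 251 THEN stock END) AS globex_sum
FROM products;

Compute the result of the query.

1470

sku=W15: ✓ → 116
sku=W51: ✗
sku=W77: ✓ → 275
sku=W58: ✓ → 123
sku=W84: ✓ → 408
sku=W97: ✓ → 339
sku=W89: ✓ → 209
sku=W75: ✗
sku=W13: ✗
sku=W10: ✗
globex_sum = 116 + 275 + 123 + 408 + 339 + 209 = 1470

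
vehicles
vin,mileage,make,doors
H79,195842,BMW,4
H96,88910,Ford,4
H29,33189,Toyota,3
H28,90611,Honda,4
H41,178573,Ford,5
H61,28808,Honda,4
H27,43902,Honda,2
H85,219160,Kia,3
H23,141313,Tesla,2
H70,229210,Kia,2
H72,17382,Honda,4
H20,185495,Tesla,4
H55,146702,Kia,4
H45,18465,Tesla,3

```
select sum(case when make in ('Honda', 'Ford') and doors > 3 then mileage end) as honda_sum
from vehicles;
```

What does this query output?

404284

vin=H79: ✗
vin=H96: ✓ → 88910
vin=H29: ✗
vin=H28: ✓ → 90611
vin=H41: ✓ → 178573
vin=H61: ✓ → 28808
vin=H27: ✗
vin=H85: ✗
vin=H23: ✗
vin=H70: ✗
vin=H72: ✓ → 17382
vin=H20: ✗
vin=H55: ✗
vin=H45: ✗
honda_sum = 88910 + 90611 + 178573 + 28808 + 17382 = 404284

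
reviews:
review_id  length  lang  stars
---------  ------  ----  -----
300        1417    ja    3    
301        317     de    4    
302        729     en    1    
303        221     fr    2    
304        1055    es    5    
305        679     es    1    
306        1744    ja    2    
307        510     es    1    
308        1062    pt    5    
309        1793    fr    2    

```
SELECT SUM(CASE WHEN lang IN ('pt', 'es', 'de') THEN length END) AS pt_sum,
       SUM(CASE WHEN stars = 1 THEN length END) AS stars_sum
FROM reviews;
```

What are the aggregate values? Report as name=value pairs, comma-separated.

pt_sum=3623, stars_sum=1918

[pt_sum: lang IN ('pt', 'es', 'de')]
review_id=300: ✗
review_id=301: ✓ → 317
review_id=302: ✗
review_id=303: ✗
review_id=304: ✓ → 1055
review_id=305: ✓ → 679
review_id=306: ✗
review_id=307: ✓ → 510
review_id=308: ✓ → 1062
review_id=309: ✗
pt_sum = 317 + 1055 + 679 + 510 + 1062 = 3623
—
[stars_sum: stars = 1]
review_id=300: ✗
review_id=301: ✗
review_id=302: ✓ → 729
review_id=303: ✗
review_id=304: ✗
review_id=305: ✓ → 679
review_id=306: ✗
review_id=307: ✓ → 510
review_id=308: ✗
review_id=309: ✗
stars_sum = 729 + 679 + 510 = 1918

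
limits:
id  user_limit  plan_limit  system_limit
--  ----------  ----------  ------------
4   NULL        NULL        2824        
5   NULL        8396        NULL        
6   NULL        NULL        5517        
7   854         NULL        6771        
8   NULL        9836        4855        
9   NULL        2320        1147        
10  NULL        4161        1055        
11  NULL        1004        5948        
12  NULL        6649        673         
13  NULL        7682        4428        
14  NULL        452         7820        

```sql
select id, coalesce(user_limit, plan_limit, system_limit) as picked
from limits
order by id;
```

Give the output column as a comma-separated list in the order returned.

2824, 8396, 5517, 854, 9836, 2320, 4161, 1004, 6649, 7682, 452

id=4: user_limit=NULL, plan_limit=NULL, system_limit=2824 → 2824
id=5: user_limit=NULL, plan_limit=8396 → 8396
id=6: user_limit=NULL, plan_limit=NULL, system_limit=5517 → 5517
id=7: user_limit=854 → 854
id=8: user_limit=NULL, plan_limit=9836 → 9836
id=9: user_limit=NULL, plan_limit=2320 → 2320
id=10: user_limit=NULL, plan_limit=4161 → 4161
id=11: user_limit=NULL, plan_limit=1004 → 1004
id=12: user_limit=NULL, plan_limit=6649 → 6649
id=13: user_limit=NULL, plan_limit=7682 → 7682
id=14: user_limit=NULL, plan_limit=452 → 452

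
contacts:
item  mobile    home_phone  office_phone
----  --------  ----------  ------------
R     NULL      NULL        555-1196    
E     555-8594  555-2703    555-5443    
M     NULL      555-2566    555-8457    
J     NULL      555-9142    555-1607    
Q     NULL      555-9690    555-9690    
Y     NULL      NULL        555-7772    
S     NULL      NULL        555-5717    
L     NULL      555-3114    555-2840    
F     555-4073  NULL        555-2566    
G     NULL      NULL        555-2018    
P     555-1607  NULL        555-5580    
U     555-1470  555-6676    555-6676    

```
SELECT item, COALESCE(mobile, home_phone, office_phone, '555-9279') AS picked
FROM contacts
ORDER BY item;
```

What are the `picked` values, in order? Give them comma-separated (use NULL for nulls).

item=E: mobile=555-8594 → 555-8594
item=F: mobile=555-4073 → 555-4073
item=G: mobile=NULL, home_phone=NULL, office_phone=555-2018 → 555-2018
item=J: mobile=NULL, home_phone=555-9142 → 555-9142
item=L: mobile=NULL, home_phone=555-3114 → 555-3114
item=M: mobile=NULL, home_phone=555-2566 → 555-2566
item=P: mobile=555-1607 → 555-1607
item=Q: mobile=NULL, home_phone=555-9690 → 555-9690
item=R: mobile=NULL, home_phone=NULL, office_phone=555-1196 → 555-1196
item=S: mobile=NULL, home_phone=NULL, office_phone=555-5717 → 555-5717
item=U: mobile=555-1470 → 555-1470
item=Y: mobile=NULL, home_phone=NULL, office_phone=555-7772 → 555-7772

555-8594, 555-4073, 555-2018, 555-9142, 555-3114, 555-2566, 555-1607, 555-9690, 555-1196, 555-5717, 555-1470, 555-7772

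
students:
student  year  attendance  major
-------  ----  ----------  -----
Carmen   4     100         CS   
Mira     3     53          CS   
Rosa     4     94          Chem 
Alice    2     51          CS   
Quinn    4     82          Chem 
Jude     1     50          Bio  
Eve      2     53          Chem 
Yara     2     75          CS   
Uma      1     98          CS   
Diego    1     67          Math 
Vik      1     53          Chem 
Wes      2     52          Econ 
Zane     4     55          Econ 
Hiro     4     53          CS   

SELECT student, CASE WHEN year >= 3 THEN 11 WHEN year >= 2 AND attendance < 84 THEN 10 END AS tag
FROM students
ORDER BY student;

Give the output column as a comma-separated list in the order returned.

10, 11, NULL, 10, 11, NULL, 11, 11, 11, NULL, NULL, 10, 10, 11

student=Alice: year >= 2 AND attendance < 84 → 10
student=Carmen: year >= 3 → 11
student=Diego: (no match → NULL) → NULL
student=Eve: year >= 2 AND attendance < 84 → 10
student=Hiro: year >= 3 → 11
student=Jude: (no match → NULL) → NULL
student=Mira: year >= 3 → 11
student=Quinn: year >= 3 → 11
student=Rosa: year >= 3 → 11
student=Uma: (no match → NULL) → NULL
student=Vik: (no match → NULL) → NULL
student=Wes: year >= 2 AND attendance < 84 → 10
student=Yara: year >= 2 AND attendance < 84 → 10
student=Zane: year >= 3 → 11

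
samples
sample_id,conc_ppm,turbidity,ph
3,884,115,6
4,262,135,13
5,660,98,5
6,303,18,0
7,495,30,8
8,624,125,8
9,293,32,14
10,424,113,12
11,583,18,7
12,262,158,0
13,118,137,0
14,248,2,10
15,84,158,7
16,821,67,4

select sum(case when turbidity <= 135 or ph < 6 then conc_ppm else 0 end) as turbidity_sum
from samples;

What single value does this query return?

5977

sample_id=3: ✓ → 884
sample_id=4: ✓ → 262
sample_id=5: ✓ → 660
sample_id=6: ✓ → 303
sample_id=7: ✓ → 495
sample_id=8: ✓ → 624
sample_id=9: ✓ → 293
sample_id=10: ✓ → 424
sample_id=11: ✓ → 583
sample_id=12: ✓ → 262
sample_id=13: ✓ → 118
sample_id=14: ✓ → 248
sample_id=15: ✗
sample_id=16: ✓ → 821
turbidity_sum = 884 + 262 + 660 + 303 + 495 + 624 + 293 + 424 + 583 + 262 + 118 + 248 + 821 = 5977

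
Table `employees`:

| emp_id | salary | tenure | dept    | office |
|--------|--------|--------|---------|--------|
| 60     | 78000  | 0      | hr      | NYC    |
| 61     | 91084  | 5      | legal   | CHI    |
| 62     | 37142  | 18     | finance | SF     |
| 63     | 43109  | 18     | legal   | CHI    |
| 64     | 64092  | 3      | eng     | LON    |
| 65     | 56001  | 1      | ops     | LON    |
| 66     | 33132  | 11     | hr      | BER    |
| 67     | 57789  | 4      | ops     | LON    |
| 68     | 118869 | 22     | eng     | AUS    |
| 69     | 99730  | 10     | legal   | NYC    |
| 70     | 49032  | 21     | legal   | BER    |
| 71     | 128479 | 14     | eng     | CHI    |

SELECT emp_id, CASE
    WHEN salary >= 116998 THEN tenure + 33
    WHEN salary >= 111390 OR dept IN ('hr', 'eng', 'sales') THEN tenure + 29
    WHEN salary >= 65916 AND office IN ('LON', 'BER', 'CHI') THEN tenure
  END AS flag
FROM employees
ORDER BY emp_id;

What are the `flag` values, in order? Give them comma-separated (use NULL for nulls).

29, 5, NULL, NULL, 32, NULL, 40, NULL, 55, NULL, NULL, 47

emp_id=60: salary >= 111390 OR dept IN ('hr', 'eng', 'sales') → 29
emp_id=61: salary >= 65916 AND office IN ('LON', 'BER', 'CHI') → 5
emp_id=62: (no match → NULL) → NULL
emp_id=63: (no match → NULL) → NULL
emp_id=64: salary >= 111390 OR dept IN ('hr', 'eng', 'sales') → 32
emp_id=65: (no match → NULL) → NULL
emp_id=66: salary >= 111390 OR dept IN ('hr', 'eng', 'sales') → 40
emp_id=67: (no match → NULL) → NULL
emp_id=68: salary >= 116998 → 55
emp_id=69: (no match → NULL) → NULL
emp_id=70: (no match → NULL) → NULL
emp_id=71: salary >= 116998 → 47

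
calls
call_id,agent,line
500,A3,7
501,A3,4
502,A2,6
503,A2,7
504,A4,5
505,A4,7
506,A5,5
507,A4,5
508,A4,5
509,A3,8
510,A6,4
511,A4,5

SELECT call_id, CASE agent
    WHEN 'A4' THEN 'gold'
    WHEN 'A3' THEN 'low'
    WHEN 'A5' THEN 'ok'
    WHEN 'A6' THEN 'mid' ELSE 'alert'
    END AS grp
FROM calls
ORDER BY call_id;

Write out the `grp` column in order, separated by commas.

call_id=500: agent='A3' → low
call_id=501: agent='A3' → low
call_id=502: ELSE → alert
call_id=503: ELSE → alert
call_id=504: agent='A4' → gold
call_id=505: agent='A4' → gold
call_id=506: agent='A5' → ok
call_id=507: agent='A4' → gold
call_id=508: agent='A4' → gold
call_id=509: agent='A3' → low
call_id=510: agent='A6' → mid
call_id=511: agent='A4' → gold

low, low, alert, alert, gold, gold, ok, gold, gold, low, mid, gold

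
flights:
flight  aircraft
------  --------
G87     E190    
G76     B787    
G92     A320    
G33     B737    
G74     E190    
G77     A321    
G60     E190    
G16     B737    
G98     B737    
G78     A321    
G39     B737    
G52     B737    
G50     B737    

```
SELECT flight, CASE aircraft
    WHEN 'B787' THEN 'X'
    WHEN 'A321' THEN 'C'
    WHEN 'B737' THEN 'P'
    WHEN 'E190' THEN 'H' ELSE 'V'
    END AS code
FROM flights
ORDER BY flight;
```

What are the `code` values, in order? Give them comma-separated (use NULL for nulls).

flight=G16: aircraft='B737' → P
flight=G33: aircraft='B737' → P
flight=G39: aircraft='B737' → P
flight=G50: aircraft='B737' → P
flight=G52: aircraft='B737' → P
flight=G60: aircraft='E190' → H
flight=G74: aircraft='E190' → H
flight=G76: aircraft='B787' → X
flight=G77: aircraft='A321' → C
flight=G78: aircraft='A321' → C
flight=G87: aircraft='E190' → H
flight=G92: ELSE → V
flight=G98: aircraft='B737' → P

P, P, P, P, P, H, H, X, C, C, H, V, P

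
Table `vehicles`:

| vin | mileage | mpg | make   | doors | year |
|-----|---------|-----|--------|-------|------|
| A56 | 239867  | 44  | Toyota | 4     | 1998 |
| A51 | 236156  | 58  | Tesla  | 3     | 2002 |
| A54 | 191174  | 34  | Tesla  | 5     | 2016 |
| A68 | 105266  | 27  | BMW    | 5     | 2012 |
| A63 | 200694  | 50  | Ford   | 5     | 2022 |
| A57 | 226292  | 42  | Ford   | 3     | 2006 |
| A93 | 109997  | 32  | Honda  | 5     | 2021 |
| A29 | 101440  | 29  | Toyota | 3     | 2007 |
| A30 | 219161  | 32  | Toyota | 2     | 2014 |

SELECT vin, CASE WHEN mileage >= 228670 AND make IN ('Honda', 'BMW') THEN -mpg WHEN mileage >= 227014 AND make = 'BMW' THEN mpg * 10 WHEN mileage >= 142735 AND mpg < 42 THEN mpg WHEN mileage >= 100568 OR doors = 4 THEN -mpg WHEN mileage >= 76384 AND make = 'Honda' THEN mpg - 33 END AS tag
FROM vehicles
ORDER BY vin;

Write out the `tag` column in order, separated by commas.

-29, 32, -58, 34, -44, -42, -50, -27, -32

vin=A29: mileage >= 100568 OR doors = 4 → -29
vin=A30: mileage >= 142735 AND mpg < 42 → 32
vin=A51: mileage >= 100568 OR doors = 4 → -58
vin=A54: mileage >= 142735 AND mpg < 42 → 34
vin=A56: mileage >= 100568 OR doors = 4 → -44
vin=A57: mileage >= 100568 OR doors = 4 → -42
vin=A63: mileage >= 100568 OR doors = 4 → -50
vin=A68: mileage >= 100568 OR doors = 4 → -27
vin=A93: mileage >= 100568 OR doors = 4 → -32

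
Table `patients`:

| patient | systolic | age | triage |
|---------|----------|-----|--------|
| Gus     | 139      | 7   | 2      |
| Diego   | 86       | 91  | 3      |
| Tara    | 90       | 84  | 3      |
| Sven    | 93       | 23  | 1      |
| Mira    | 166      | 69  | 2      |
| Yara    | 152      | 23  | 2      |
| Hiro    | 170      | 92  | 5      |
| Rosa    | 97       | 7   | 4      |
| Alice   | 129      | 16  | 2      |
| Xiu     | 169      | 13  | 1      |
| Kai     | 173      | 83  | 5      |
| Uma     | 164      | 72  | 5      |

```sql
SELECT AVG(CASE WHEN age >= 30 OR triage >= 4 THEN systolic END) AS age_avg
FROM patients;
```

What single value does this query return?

patient=Gus: ✗
patient=Diego: ✓ → 86
patient=Tara: ✓ → 90
patient=Sven: ✗
patient=Mira: ✓ → 166
patient=Yara: ✗
patient=Hiro: ✓ → 170
patient=Rosa: ✓ → 97
patient=Alice: ✗
patient=Xiu: ✗
patient=Kai: ✓ → 173
patient=Uma: ✓ → 164
age_avg = (86 + 90 + 166 + 170 + 97 + 173 + 164) / 7 = 135.1428571429

135.1428571429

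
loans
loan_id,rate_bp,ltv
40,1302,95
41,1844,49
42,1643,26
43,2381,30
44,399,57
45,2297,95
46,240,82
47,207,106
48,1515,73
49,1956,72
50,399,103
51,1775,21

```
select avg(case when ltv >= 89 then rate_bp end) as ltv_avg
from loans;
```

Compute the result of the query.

1051.25

loan_id=40: ✓ → 1302
loan_id=41: ✗
loan_id=42: ✗
loan_id=43: ✗
loan_id=44: ✗
loan_id=45: ✓ → 2297
loan_id=46: ✗
loan_id=47: ✓ → 207
loan_id=48: ✗
loan_id=49: ✗
loan_id=50: ✓ → 399
loan_id=51: ✗
ltv_avg = (1302 + 2297 + 207 + 399) / 4 = 1051.25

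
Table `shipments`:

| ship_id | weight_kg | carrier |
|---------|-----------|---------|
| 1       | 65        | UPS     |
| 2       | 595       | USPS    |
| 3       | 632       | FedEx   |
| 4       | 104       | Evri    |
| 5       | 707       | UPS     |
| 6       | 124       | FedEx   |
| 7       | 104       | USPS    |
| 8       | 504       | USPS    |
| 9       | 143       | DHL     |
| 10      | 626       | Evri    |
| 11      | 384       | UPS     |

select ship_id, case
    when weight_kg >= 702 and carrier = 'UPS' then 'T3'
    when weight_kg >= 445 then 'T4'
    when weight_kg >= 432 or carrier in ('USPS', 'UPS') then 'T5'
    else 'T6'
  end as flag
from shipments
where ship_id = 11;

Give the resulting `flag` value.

T5

ship_id = 11: weight_kg=384, carrier=UPS.
weight_kg >= 702 and carrier = 'UPS' → false
weight_kg >= 445 → false
weight_kg >= 432 or carrier in ('USPS', 'UPS') → true → T5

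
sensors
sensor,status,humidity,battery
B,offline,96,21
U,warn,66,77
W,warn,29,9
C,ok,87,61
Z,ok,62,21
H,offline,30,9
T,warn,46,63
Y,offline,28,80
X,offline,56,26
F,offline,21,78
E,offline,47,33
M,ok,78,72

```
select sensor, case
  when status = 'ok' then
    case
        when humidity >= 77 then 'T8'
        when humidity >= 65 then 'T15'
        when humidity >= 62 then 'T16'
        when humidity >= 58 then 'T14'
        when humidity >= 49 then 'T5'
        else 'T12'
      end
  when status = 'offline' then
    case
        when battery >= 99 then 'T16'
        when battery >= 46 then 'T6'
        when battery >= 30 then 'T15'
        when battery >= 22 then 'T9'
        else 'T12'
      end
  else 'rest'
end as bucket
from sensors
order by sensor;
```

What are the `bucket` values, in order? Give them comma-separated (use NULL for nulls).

sensor=B: status='offline' → inner[ELSE] → T12
sensor=C: status='ok' → inner[humidity >= 77] → T8
sensor=E: status='offline' → inner[battery >= 30] → T15
sensor=F: status='offline' → inner[battery >= 46] → T6
sensor=H: status='offline' → inner[ELSE] → T12
sensor=M: status='ok' → inner[humidity >= 77] → T8
sensor=T: status='warn' → outer ELSE → rest
sensor=U: status='warn' → outer ELSE → rest
sensor=W: status='warn' → outer ELSE → rest
sensor=X: status='offline' → inner[battery >= 22] → T9
sensor=Y: status='offline' → inner[battery >= 46] → T6
sensor=Z: status='ok' → inner[humidity >= 62] → T16

T12, T8, T15, T6, T12, T8, rest, rest, rest, T9, T6, T16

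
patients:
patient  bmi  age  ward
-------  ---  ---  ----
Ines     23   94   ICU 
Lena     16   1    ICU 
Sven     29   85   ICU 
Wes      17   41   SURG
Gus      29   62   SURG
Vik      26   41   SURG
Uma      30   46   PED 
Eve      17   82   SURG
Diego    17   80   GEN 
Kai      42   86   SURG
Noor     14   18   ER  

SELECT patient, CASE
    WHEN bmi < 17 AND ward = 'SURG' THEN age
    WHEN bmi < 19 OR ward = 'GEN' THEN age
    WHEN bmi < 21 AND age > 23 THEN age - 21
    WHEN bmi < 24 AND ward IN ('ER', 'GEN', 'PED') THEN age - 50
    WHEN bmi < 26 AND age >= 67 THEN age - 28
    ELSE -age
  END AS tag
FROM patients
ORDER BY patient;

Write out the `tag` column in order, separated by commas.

80, 82, -62, 66, -86, 1, 18, -85, -46, -41, 41

patient=Diego: bmi < 19 OR ward = 'GEN' → 80
patient=Eve: bmi < 19 OR ward = 'GEN' → 82
patient=Gus: ELSE → -62
patient=Ines: bmi < 26 AND age >= 67 → 66
patient=Kai: ELSE → -86
patient=Lena: bmi < 19 OR ward = 'GEN' → 1
patient=Noor: bmi < 19 OR ward = 'GEN' → 18
patient=Sven: ELSE → -85
patient=Uma: ELSE → -46
patient=Vik: ELSE → -41
patient=Wes: bmi < 19 OR ward = 'GEN' → 41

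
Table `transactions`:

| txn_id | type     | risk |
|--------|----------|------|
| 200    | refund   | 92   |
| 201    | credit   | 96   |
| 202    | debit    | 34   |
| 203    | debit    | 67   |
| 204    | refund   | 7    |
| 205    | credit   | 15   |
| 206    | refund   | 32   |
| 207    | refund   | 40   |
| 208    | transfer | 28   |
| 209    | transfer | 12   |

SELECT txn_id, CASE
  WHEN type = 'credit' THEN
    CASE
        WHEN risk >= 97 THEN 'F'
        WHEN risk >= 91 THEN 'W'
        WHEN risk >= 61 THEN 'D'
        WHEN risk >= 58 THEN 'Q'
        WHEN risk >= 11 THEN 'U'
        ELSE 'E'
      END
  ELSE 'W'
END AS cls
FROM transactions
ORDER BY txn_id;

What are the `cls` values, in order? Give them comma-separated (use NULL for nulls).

txn_id=200: type='refund' → outer ELSE → W
txn_id=201: type='credit' → inner[risk >= 91] → W
txn_id=202: type='debit' → outer ELSE → W
txn_id=203: type='debit' → outer ELSE → W
txn_id=204: type='refund' → outer ELSE → W
txn_id=205: type='credit' → inner[risk >= 11] → U
txn_id=206: type='refund' → outer ELSE → W
txn_id=207: type='refund' → outer ELSE → W
txn_id=208: type='transfer' → outer ELSE → W
txn_id=209: type='transfer' → outer ELSE → W

W, W, W, W, W, U, W, W, W, W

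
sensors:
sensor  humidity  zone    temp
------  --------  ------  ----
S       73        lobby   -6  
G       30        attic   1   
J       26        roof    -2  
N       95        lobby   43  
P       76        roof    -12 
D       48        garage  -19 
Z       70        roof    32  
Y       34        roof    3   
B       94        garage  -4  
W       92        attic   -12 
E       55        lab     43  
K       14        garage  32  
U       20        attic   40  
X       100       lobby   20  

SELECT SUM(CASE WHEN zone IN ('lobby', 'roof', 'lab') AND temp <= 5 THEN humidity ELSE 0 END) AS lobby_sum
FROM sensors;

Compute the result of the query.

sensor=S: ✓ → 73
sensor=G: ✗
sensor=J: ✓ → 26
sensor=N: ✗
sensor=P: ✓ → 76
sensor=D: ✗
sensor=Z: ✗
sensor=Y: ✓ → 34
sensor=B: ✗
sensor=W: ✗
sensor=E: ✗
sensor=K: ✗
sensor=U: ✗
sensor=X: ✗
lobby_sum = 73 + 26 + 76 + 34 = 209

209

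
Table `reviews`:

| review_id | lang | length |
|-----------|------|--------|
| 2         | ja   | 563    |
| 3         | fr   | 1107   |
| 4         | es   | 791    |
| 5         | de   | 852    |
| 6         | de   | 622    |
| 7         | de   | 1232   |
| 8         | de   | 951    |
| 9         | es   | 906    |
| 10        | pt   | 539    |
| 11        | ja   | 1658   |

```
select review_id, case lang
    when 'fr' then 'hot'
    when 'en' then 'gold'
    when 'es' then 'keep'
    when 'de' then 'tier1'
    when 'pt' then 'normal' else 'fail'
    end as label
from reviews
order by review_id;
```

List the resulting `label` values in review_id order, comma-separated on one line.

fail, hot, keep, tier1, tier1, tier1, tier1, keep, normal, fail

review_id=2: ELSE → fail
review_id=3: lang='fr' → hot
review_id=4: lang='es' → keep
review_id=5: lang='de' → tier1
review_id=6: lang='de' → tier1
review_id=7: lang='de' → tier1
review_id=8: lang='de' → tier1
review_id=9: lang='es' → keep
review_id=10: lang='pt' → normal
review_id=11: ELSE → fail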